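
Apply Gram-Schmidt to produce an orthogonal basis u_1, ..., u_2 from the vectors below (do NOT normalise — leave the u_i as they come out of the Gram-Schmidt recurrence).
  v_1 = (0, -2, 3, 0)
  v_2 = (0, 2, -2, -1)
Orthogonal basis:
  u_1 = (0, -2, 3, 0)
  u_2 = (0, 6/13, 4/13, -1)

Apply the Gram-Schmidt recurrence
  u_1 = v_1
  u_i = v_i − Σ_{j<i} ((v_i · u_j) / (u_j · u_j)) · u_j.

Step by step this gives:
  u_1 = (0, -2, 3, 0)
  u_2 = (0, 6/13, 4/13, -1)

Orthogonality check:
  u_2 · u_1 = 0 (should be 0)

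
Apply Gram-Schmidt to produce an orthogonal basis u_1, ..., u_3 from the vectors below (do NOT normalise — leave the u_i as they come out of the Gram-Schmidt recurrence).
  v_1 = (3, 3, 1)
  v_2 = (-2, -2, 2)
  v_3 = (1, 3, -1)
Orthogonal basis:
  u_1 = (3, 3, 1)
  u_2 = (-8/19, -8/19, 48/19)
  u_3 = (-1, 1, 0)

Apply the Gram-Schmidt recurrence
  u_1 = v_1
  u_i = v_i − Σ_{j<i} ((v_i · u_j) / (u_j · u_j)) · u_j.

Step by step this gives:
  u_1 = (3, 3, 1)
  u_2 = (-8/19, -8/19, 48/19)
  u_3 = (-1, 1, 0)

Orthogonality check:
  u_2 · u_1 = 0 (should be 0)
  u_3 · u_1 = 0 (should be 0)
  u_3 · u_2 = 0 (should be 0)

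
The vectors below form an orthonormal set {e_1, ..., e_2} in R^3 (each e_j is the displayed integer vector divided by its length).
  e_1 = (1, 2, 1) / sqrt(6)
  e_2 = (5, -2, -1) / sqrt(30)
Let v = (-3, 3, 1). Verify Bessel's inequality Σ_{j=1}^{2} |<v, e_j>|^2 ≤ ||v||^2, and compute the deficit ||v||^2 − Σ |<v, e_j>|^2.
Σ |<v, e_j>|^2 = 94/5; ||v||^2 = 19; deficit = 1/5

Write each e_j = u_j / sqrt(<u_j, u_j>) where u_j is the displayed integer vector. Then <v, e_j> = <v, u_j> / sqrt(<u_j, u_j>), so |<v, e_j>|^2 = <v, u_j>^2 / <u_j, u_j>.
Coefficients: <v, e_1> = 4/sqrt(6), <v, e_2> = -22/sqrt(30).
Square and sum: Σ |<v, e_j>|^2 = 94/5.
Compute ||v||^2 = v·v = 19.
Deficit = 19 − 94/5 = 1/5 ≥ 0, confirming Bessel's inequality. (The deficit equals ||v − Σ <v,e_j> e_j||^2, the squared distance from v to span{e_j}.)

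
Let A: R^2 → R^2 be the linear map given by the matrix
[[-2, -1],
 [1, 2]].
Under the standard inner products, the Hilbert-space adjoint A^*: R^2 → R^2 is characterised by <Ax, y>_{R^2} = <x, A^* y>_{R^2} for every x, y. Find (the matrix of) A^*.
A^* = A^T =
[[-2, 1],
 [-1, 2]]

For real matrices with standard dot products, the defining identity <Ax, y> = <x, A^* y> gives (Ax)^T y = x^T (A^*) y, i.e. x^T A^T y = x^T (A^*) y. Since this holds for all x, y, we must have A^* = A^T. Therefore
A^* =
[[-2, 1],
 [-1, 2]].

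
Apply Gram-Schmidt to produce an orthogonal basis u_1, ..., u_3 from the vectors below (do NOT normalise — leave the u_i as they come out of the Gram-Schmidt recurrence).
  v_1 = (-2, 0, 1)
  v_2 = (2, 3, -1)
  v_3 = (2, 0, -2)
Orthogonal basis:
  u_1 = (-2, 0, 1)
  u_2 = (0, 3, 0)
  u_3 = (-2/5, 0, -4/5)

Apply the Gram-Schmidt recurrence
  u_1 = v_1
  u_i = v_i − Σ_{j<i} ((v_i · u_j) / (u_j · u_j)) · u_j.

Step by step this gives:
  u_1 = (-2, 0, 1)
  u_2 = (0, 3, 0)
  u_3 = (-2/5, 0, -4/5)

Orthogonality check:
  u_2 · u_1 = 0 (should be 0)
  u_3 · u_1 = 0 (should be 0)
  u_3 · u_2 = 0 (should be 0)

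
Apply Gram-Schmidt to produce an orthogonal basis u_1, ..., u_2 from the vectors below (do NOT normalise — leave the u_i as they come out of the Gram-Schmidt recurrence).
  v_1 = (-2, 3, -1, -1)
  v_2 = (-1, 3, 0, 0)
Orthogonal basis:
  u_1 = (-2, 3, -1, -1)
  u_2 = (7/15, 4/5, 11/15, 11/15)

Apply the Gram-Schmidt recurrence
  u_1 = v_1
  u_i = v_i − Σ_{j<i} ((v_i · u_j) / (u_j · u_j)) · u_j.

Step by step this gives:
  u_1 = (-2, 3, -1, -1)
  u_2 = (7/15, 4/5, 11/15, 11/15)

Orthogonality check:
  u_2 · u_1 = 0 (should be 0)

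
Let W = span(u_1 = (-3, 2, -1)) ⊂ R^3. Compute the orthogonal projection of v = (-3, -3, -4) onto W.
proj_W(v) = (-3/2, 1, -1/2)

Set up U = [u_1 | ... | u_1] ∈ R^(3×1). The projector onto W = col(U) is P = U (U^T U)^(-1) U^T.
Compute U^T U =
  [14],
and U^T v = (7).
Solve U^T U · c = U^T v for the coefficients: c = (1/2). The projection is proj_W(v) = U c.
Check: (v - proj_W(v)) · u_1 = 0  (should be 0).
Result: proj_W(v) = (-3/2, 1, -1/2).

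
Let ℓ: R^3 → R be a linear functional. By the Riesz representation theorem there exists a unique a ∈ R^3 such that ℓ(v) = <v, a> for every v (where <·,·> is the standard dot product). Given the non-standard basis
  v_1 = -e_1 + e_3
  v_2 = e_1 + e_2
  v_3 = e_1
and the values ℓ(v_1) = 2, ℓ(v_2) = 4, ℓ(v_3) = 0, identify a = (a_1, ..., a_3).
a = (0, 4, 2)

Write a = (a_1, ..., a_3) in the standard basis. For each basis vector v_i, ℓ(v_i) = <v_i, a> is a linear equation in the a_j's. Collect the n equations into a matrix system V a = ℓ, where row i of V is v_i (expressed in the standard basis). Since V is invertible (lower-triangular with 1s on the diagonal, up to permutation), solve by back-substitution:
  V =
[[-1, 0, 1],
 [1, 1, 0],
 [1, 0, 0]]
  V a = (2, 4, 0)
Solving gives a = (0, 4, 2).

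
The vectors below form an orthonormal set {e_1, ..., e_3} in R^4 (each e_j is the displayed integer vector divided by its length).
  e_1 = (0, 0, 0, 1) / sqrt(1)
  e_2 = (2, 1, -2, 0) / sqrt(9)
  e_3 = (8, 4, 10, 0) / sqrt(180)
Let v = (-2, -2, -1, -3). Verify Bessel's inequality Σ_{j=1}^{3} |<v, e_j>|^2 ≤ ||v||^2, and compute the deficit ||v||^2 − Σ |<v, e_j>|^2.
Σ |<v, e_j>|^2 = 86/5; ||v||^2 = 18; deficit = 4/5

Write each e_j = u_j / sqrt(<u_j, u_j>) where u_j is the displayed integer vector. Then <v, e_j> = <v, u_j> / sqrt(<u_j, u_j>), so |<v, e_j>|^2 = <v, u_j>^2 / <u_j, u_j>.
Coefficients: <v, e_1> = -3/sqrt(1), <v, e_2> = -4/sqrt(9), <v, e_3> = -34/sqrt(180).
Square and sum: Σ |<v, e_j>|^2 = 86/5.
Compute ||v||^2 = v·v = 18.
Deficit = 18 − 86/5 = 4/5 ≥ 0, confirming Bessel's inequality. (The deficit equals ||v − Σ <v,e_j> e_j||^2, the squared distance from v to span{e_j}.)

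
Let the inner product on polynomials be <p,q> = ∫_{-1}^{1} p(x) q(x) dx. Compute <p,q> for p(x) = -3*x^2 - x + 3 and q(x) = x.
<p,q> = -2/3

Expand the product: p(x)·q(x) = -3*x^3 - x^2 + 3*x.
∫_{-1}^{1} of each monomial x^k gives [2/(k+1) if k even, 0 if k odd]. Integrating term-by-term (or equivalently evaluating the antiderivative F(x) = -3*x^4/4 - x^3/3 + 3*x^2/2 at the endpoints):
  F(1) − F(−1) = 5/12 − (13/12) = -2/3.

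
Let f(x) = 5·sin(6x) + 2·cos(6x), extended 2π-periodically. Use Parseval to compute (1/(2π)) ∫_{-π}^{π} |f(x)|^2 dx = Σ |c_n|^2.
Σ |c_n|^2 = 29/2

Expand |f|^2 and use orthogonality of {sin(nx), cos(mx)} on [-π, π]:
  ∫_{-π}^{π} sin(nx)^2 dx = π, ∫ cos(mx)^2 dx = π, and cross terms integrate to 0.
So ∫_{-π}^{π} f(x)^2 dx = 5^2 · π + 2^2 · π = (25 + 4)π.
Divide by 2π: (25 + 4)/2 = 29/2.
By Parseval, this equals Σ |c_n|^2.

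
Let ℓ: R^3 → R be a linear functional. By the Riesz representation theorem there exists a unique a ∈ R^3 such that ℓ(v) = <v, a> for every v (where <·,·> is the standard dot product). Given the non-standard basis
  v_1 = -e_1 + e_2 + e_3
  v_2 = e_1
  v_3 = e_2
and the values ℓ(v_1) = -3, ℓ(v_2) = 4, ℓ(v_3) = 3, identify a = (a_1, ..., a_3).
a = (4, 3, -2)

Write a = (a_1, ..., a_3) in the standard basis. For each basis vector v_i, ℓ(v_i) = <v_i, a> is a linear equation in the a_j's. Collect the n equations into a matrix system V a = ℓ, where row i of V is v_i (expressed in the standard basis). Since V is invertible (lower-triangular with 1s on the diagonal, up to permutation), solve by back-substitution:
  V =
[[-1, 1, 1],
 [1, 0, 0],
 [0, 1, 0]]
  V a = (-3, 4, 3)
Solving gives a = (4, 3, -2).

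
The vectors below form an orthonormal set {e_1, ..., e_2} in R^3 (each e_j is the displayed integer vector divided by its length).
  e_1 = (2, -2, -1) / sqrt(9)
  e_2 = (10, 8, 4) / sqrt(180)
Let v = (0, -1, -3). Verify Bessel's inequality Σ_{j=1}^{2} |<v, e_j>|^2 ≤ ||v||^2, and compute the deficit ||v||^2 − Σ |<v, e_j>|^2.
Σ |<v, e_j>|^2 = 5; ||v||^2 = 10; deficit = 5

Write each e_j = u_j / sqrt(<u_j, u_j>) where u_j is the displayed integer vector. Then <v, e_j> = <v, u_j> / sqrt(<u_j, u_j>), so |<v, e_j>|^2 = <v, u_j>^2 / <u_j, u_j>.
Coefficients: <v, e_1> = 5/sqrt(9), <v, e_2> = -20/sqrt(180).
Square and sum: Σ |<v, e_j>|^2 = 5.
Compute ||v||^2 = v·v = 10.
Deficit = 10 − 5 = 5 ≥ 0, confirming Bessel's inequality. (The deficit equals ||v − Σ <v,e_j> e_j||^2, the squared distance from v to span{e_j}.)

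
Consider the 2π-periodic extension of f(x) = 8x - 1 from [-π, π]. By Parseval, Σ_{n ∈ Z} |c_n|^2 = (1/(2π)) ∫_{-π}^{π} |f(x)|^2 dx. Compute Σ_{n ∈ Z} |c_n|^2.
Σ |c_n|^2 = 64π^2/3 + 1

Expand and integrate term by term over [-π, π]:
  ∫ (8x)^2 dx = 64·(2π^3/3); ∫ 2·8·(-1)·x dx = 0 (odd integrand); ∫ (-1)^2 dx = 1·2π.
So (1/(2π)) ∫_{-π}^{π} (8x - 1)^2 dx = 64π^2/3 + 1 = 64π^2/3 + 1.
Parseval ⇒ Σ |c_n|^2 = 64π^2/3 + 1.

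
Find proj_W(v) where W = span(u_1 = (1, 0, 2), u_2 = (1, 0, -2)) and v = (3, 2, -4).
proj_W(v) = (3, 0, -4)

Set up U = [u_1 | ... | u_2] ∈ R^(3×2). The projector onto W = col(U) is P = U (U^T U)^(-1) U^T.
Compute U^T U =
  [5, -3]
  [-3, 5],
and U^T v = (-5, 11).
Solve U^T U · c = U^T v for the coefficients: c = (1/2, 5/2). The projection is proj_W(v) = U c.
Check: (v - proj_W(v)) · u_1 = 0  (should be 0).
Check: (v - proj_W(v)) · u_2 = 0  (should be 0).
Result: proj_W(v) = (3, 0, -4).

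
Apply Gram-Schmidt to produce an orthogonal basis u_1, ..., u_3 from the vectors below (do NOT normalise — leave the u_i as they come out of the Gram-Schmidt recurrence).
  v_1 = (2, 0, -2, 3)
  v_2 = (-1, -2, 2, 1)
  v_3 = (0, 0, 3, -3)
Orthogonal basis:
  u_1 = (2, 0, -2, 3)
  u_2 = (-11/17, -2, 28/17, 26/17)
  u_3 = (288/161, 12/161, 27/23, -66/161)

Apply the Gram-Schmidt recurrence
  u_1 = v_1
  u_i = v_i − Σ_{j<i} ((v_i · u_j) / (u_j · u_j)) · u_j.

Step by step this gives:
  u_1 = (2, 0, -2, 3)
  u_2 = (-11/17, -2, 28/17, 26/17)
  u_3 = (288/161, 12/161, 27/23, -66/161)

Orthogonality check:
  u_2 · u_1 = 0 (should be 0)
  u_3 · u_1 = 0 (should be 0)
  u_3 · u_2 = 0 (should be 0)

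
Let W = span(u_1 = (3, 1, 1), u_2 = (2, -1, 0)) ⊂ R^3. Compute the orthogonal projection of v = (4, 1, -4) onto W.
proj_W(v) = (47/15, -11/15, 1/3)

Set up U = [u_1 | ... | u_2] ∈ R^(3×2). The projector onto W = col(U) is P = U (U^T U)^(-1) U^T.
Compute U^T U =
  [11, 5]
  [5, 5],
and U^T v = (9, 7).
Solve U^T U · c = U^T v for the coefficients: c = (1/3, 16/15). The projection is proj_W(v) = U c.
Check: (v - proj_W(v)) · u_1 = 0  (should be 0).
Check: (v - proj_W(v)) · u_2 = 0  (should be 0).
Result: proj_W(v) = (47/15, -11/15, 1/3).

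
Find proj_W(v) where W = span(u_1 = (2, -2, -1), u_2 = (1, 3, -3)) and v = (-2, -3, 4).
proj_W(v) = (-331/170, -101/34, 344/85)

Set up U = [u_1 | ... | u_2] ∈ R^(3×2). The projector onto W = col(U) is P = U (U^T U)^(-1) U^T.
Compute U^T U =
  [9, -1]
  [-1, 19],
and U^T v = (-2, -23).
Solve U^T U · c = U^T v for the coefficients: c = (-61/170, -209/170). The projection is proj_W(v) = U c.
Check: (v - proj_W(v)) · u_1 = 0  (should be 0).
Check: (v - proj_W(v)) · u_2 = 0  (should be 0).
Result: proj_W(v) = (-331/170, -101/34, 344/85).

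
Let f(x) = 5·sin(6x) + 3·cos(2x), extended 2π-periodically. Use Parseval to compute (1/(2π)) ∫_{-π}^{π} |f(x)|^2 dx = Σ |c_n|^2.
Σ |c_n|^2 = 17

Expand |f|^2 and use orthogonality of {sin(nx), cos(mx)} on [-π, π]:
  ∫_{-π}^{π} sin(nx)^2 dx = π, ∫ cos(mx)^2 dx = π, and cross terms integrate to 0.
So ∫_{-π}^{π} f(x)^2 dx = 5^2 · π + 3^2 · π = (25 + 9)π.
Divide by 2π: (25 + 9)/2 = 17.
By Parseval, this equals Σ |c_n|^2.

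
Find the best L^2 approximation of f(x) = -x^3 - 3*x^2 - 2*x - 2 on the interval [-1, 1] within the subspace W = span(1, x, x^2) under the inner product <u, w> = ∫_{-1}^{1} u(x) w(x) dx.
g(x) = -3*x^2 - 13*x/5 - 2

The best approximation g ∈ W is the orthogonal projection of f onto W. Writing g = a_0 + a_1 x + a_2 x^2, the coefficients solve the normal equations G · a = b where
  G_{ij} = <φ_i, φ_j> and b_i = <f, φ_i>, with φ_0 = 1, φ_1 = x, φ_2 = x^2.
G =
  [2, 0, 2/3]
  [0, 2/3, 0]
  [2/3, 0, 2/5],
b = (-6, -26/15, -38/15).
Solving gives a_0 = -2, a_1 = -13/5, a_2 = -3, so
  g(x) = -3*x^2 - 13*x/5 - 2.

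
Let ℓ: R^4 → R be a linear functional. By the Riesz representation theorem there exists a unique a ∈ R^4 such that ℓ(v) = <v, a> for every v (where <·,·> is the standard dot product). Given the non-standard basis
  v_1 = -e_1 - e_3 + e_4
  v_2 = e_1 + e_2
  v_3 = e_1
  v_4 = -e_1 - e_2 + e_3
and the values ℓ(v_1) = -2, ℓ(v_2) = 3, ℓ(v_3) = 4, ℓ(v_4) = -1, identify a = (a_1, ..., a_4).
a = (4, -1, 2, 4)

Write a = (a_1, ..., a_4) in the standard basis. For each basis vector v_i, ℓ(v_i) = <v_i, a> is a linear equation in the a_j's. Collect the n equations into a matrix system V a = ℓ, where row i of V is v_i (expressed in the standard basis). Since V is invertible (lower-triangular with 1s on the diagonal, up to permutation), solve by back-substitution:
  V =
[[-1, 0, -1, 1],
 [1, 1, 0, 0],
 [1, 0, 0, 0],
 [-1, -1, 1, 0]]
  V a = (-2, 3, 4, -1)
Solving gives a = (4, -1, 2, 4).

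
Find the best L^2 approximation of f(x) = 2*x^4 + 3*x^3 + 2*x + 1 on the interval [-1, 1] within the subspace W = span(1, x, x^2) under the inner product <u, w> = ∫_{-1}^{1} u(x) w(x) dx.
g(x) = 12*x^2/7 + 19*x/5 + 29/35

The best approximation g ∈ W is the orthogonal projection of f onto W. Writing g = a_0 + a_1 x + a_2 x^2, the coefficients solve the normal equations G · a = b where
  G_{ij} = <φ_i, φ_j> and b_i = <f, φ_i>, with φ_0 = 1, φ_1 = x, φ_2 = x^2.
G =
  [2, 0, 2/3]
  [0, 2/3, 0]
  [2/3, 0, 2/5],
b = (14/5, 38/15, 26/21).
Solving gives a_0 = 29/35, a_1 = 19/5, a_2 = 12/7, so
  g(x) = 12*x^2/7 + 19*x/5 + 29/35.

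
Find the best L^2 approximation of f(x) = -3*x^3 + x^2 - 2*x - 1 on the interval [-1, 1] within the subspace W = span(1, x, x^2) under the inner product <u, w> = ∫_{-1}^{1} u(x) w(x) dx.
g(x) = x^2 - 19*x/5 - 1

The best approximation g ∈ W is the orthogonal projection of f onto W. Writing g = a_0 + a_1 x + a_2 x^2, the coefficients solve the normal equations G · a = b where
  G_{ij} = <φ_i, φ_j> and b_i = <f, φ_i>, with φ_0 = 1, φ_1 = x, φ_2 = x^2.
G =
  [2, 0, 2/3]
  [0, 2/3, 0]
  [2/3, 0, 2/5],
b = (-4/3, -38/15, -4/15).
Solving gives a_0 = -1, a_1 = -19/5, a_2 = 1, so
  g(x) = x^2 - 19*x/5 - 1.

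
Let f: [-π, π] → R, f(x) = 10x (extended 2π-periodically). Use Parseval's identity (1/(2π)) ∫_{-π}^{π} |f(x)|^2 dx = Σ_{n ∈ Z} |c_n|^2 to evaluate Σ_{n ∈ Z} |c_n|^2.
Σ |c_n|^2 = 100π^2/3

Expand and integrate term by term over [-π, π]:
  ∫ (10x)^2 dx = 100·(2π^3/3); ∫ 2·10·(0)·x dx = 0 (odd integrand); ∫ 0^2 dx = 0·2π.
So (1/(2π)) ∫_{-π}^{π} (10x)^2 dx = 100π^2/3 + 0 = 100π^2/3.
Parseval ⇒ Σ |c_n|^2 = 100π^2/3.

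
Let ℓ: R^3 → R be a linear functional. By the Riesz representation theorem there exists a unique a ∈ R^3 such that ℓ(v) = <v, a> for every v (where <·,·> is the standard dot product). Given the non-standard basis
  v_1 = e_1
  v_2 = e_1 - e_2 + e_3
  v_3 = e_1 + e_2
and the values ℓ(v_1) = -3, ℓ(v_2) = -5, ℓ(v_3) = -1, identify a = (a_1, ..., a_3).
a = (-3, 2, 0)

Write a = (a_1, ..., a_3) in the standard basis. For each basis vector v_i, ℓ(v_i) = <v_i, a> is a linear equation in the a_j's. Collect the n equations into a matrix system V a = ℓ, where row i of V is v_i (expressed in the standard basis). Since V is invertible (lower-triangular with 1s on the diagonal, up to permutation), solve by back-substitution:
  V =
[[1, 0, 0],
 [1, -1, 1],
 [1, 1, 0]]
  V a = (-3, -5, -1)
Solving gives a = (-3, 2, 0).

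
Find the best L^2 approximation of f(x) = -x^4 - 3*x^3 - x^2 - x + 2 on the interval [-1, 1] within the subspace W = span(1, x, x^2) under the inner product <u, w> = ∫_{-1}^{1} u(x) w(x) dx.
g(x) = -13*x^2/7 - 14*x/5 + 73/35

The best approximation g ∈ W is the orthogonal projection of f onto W. Writing g = a_0 + a_1 x + a_2 x^2, the coefficients solve the normal equations G · a = b where
  G_{ij} = <φ_i, φ_j> and b_i = <f, φ_i>, with φ_0 = 1, φ_1 = x, φ_2 = x^2.
G =
  [2, 0, 2/3]
  [0, 2/3, 0]
  [2/3, 0, 2/5],
b = (44/15, -28/15, 68/105).
Solving gives a_0 = 73/35, a_1 = -14/5, a_2 = -13/7, so
  g(x) = -13*x^2/7 - 14*x/5 + 73/35.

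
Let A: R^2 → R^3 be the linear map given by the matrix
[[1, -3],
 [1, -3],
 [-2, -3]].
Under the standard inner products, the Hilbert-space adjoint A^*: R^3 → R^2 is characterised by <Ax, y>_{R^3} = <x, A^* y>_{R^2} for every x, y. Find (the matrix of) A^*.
A^* = A^T =
[[1, 1, -2],
 [-3, -3, -3]]

For real matrices with standard dot products, the defining identity <Ax, y> = <x, A^* y> gives (Ax)^T y = x^T (A^*) y, i.e. x^T A^T y = x^T (A^*) y. Since this holds for all x, y, we must have A^* = A^T. Therefore
A^* =
[[1, 1, -2],
 [-3, -3, -3]].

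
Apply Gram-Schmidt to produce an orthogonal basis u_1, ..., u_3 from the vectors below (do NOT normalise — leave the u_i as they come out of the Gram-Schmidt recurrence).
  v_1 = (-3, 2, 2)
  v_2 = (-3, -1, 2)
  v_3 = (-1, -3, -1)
Orthogonal basis:
  u_1 = (-3, 2, 2)
  u_2 = (-18/17, -39/17, 12/17)
  u_3 = (-10/13, 0, -15/13)

Apply the Gram-Schmidt recurrence
  u_1 = v_1
  u_i = v_i − Σ_{j<i} ((v_i · u_j) / (u_j · u_j)) · u_j.

Step by step this gives:
  u_1 = (-3, 2, 2)
  u_2 = (-18/17, -39/17, 12/17)
  u_3 = (-10/13, 0, -15/13)

Orthogonality check:
  u_2 · u_1 = 0 (should be 0)
  u_3 · u_1 = 0 (should be 0)
  u_3 · u_2 = 0 (should be 0)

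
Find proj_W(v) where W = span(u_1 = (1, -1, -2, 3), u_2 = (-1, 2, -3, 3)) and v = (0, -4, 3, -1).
proj_W(v) = (365/201, -605/201, 470/201, -115/67)

Set up U = [u_1 | ... | u_2] ∈ R^(4×2). The projector onto W = col(U) is P = U (U^T U)^(-1) U^T.
Compute U^T U =
  [15, 12]
  [12, 23],
and U^T v = (-5, -20).
Solve U^T U · c = U^T v for the coefficients: c = (125/201, -80/67). The projection is proj_W(v) = U c.
Check: (v - proj_W(v)) · u_1 = 0  (should be 0).
Check: (v - proj_W(v)) · u_2 = 0  (should be 0).
Result: proj_W(v) = (365/201, -605/201, 470/201, -115/67).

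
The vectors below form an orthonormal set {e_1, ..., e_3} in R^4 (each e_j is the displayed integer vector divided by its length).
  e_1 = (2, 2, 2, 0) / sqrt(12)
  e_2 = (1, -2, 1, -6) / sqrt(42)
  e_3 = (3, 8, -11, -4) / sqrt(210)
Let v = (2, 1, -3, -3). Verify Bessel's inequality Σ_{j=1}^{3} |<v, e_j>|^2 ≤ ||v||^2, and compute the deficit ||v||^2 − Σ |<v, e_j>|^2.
Σ |<v, e_j>|^2 = 329/15; ||v||^2 = 23; deficit = 16/15

Write each e_j = u_j / sqrt(<u_j, u_j>) where u_j is the displayed integer vector. Then <v, e_j> = <v, u_j> / sqrt(<u_j, u_j>), so |<v, e_j>|^2 = <v, u_j>^2 / <u_j, u_j>.
Coefficients: <v, e_1> = 0/sqrt(12), <v, e_2> = 15/sqrt(42), <v, e_3> = 59/sqrt(210).
Square and sum: Σ |<v, e_j>|^2 = 329/15.
Compute ||v||^2 = v·v = 23.
Deficit = 23 − 329/15 = 16/15 ≥ 0, confirming Bessel's inequality. (The deficit equals ||v − Σ <v,e_j> e_j||^2, the squared distance from v to span{e_j}.)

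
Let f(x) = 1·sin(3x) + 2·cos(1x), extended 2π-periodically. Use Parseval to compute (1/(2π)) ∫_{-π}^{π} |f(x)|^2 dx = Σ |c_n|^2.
Σ |c_n|^2 = 5/2

Expand |f|^2 and use orthogonality of {sin(nx), cos(mx)} on [-π, π]:
  ∫_{-π}^{π} sin(nx)^2 dx = π, ∫ cos(mx)^2 dx = π, and cross terms integrate to 0.
So ∫_{-π}^{π} f(x)^2 dx = 1^2 · π + 2^2 · π = (1 + 4)π.
Divide by 2π: (1 + 4)/2 = 5/2.
By Parseval, this equals Σ |c_n|^2.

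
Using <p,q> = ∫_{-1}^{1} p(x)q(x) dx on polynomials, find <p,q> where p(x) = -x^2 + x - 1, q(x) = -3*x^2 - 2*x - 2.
<p,q> = 36/5

Expand the product: p(x)·q(x) = 3*x^4 - x^3 + 3*x^2 + 2.
∫_{-1}^{1} of each monomial x^k gives [2/(k+1) if k even, 0 if k odd]. Integrating term-by-term (or equivalently evaluating the antiderivative F(x) = 3*x^5/5 - x^4/4 + x^3 + 2*x at the endpoints):
  F(1) − F(−1) = 67/20 − (-77/20) = 36/5.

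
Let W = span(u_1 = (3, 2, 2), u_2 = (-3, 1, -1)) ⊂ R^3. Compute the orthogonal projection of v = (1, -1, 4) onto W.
proj_W(v) = (123/53, -1/106, 109/106)

Set up U = [u_1 | ... | u_2] ∈ R^(3×2). The projector onto W = col(U) is P = U (U^T U)^(-1) U^T.
Compute U^T U =
  [17, -9]
  [-9, 11],
and U^T v = (9, -8).
Solve U^T U · c = U^T v for the coefficients: c = (27/106, -55/106). The projection is proj_W(v) = U c.
Check: (v - proj_W(v)) · u_1 = 0  (should be 0).
Check: (v - proj_W(v)) · u_2 = 0  (should be 0).
Result: proj_W(v) = (123/53, -1/106, 109/106).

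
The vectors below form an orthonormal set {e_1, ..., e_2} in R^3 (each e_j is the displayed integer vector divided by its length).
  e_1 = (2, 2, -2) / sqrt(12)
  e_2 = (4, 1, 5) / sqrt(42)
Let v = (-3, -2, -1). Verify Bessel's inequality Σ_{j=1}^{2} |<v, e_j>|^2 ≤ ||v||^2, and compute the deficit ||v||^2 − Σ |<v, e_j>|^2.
Σ |<v, e_j>|^2 = 195/14; ||v||^2 = 14; deficit = 1/14

Write each e_j = u_j / sqrt(<u_j, u_j>) where u_j is the displayed integer vector. Then <v, e_j> = <v, u_j> / sqrt(<u_j, u_j>), so |<v, e_j>|^2 = <v, u_j>^2 / <u_j, u_j>.
Coefficients: <v, e_1> = -8/sqrt(12), <v, e_2> = -19/sqrt(42).
Square and sum: Σ |<v, e_j>|^2 = 195/14.
Compute ||v||^2 = v·v = 14.
Deficit = 14 − 195/14 = 1/14 ≥ 0, confirming Bessel's inequality. (The deficit equals ||v − Σ <v,e_j> e_j||^2, the squared distance from v to span{e_j}.)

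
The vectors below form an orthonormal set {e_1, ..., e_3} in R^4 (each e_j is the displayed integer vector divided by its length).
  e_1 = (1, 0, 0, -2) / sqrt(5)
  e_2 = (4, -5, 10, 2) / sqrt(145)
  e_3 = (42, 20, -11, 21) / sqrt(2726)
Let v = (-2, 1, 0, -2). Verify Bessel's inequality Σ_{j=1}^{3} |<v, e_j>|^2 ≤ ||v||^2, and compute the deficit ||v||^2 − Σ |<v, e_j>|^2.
Σ |<v, e_j>|^2 = 325/47; ||v||^2 = 9; deficit = 98/47

Write each e_j = u_j / sqrt(<u_j, u_j>) where u_j is the displayed integer vector. Then <v, e_j> = <v, u_j> / sqrt(<u_j, u_j>), so |<v, e_j>|^2 = <v, u_j>^2 / <u_j, u_j>.
Coefficients: <v, e_1> = 2/sqrt(5), <v, e_2> = -17/sqrt(145), <v, e_3> = -106/sqrt(2726).
Square and sum: Σ |<v, e_j>|^2 = 325/47.
Compute ||v||^2 = v·v = 9.
Deficit = 9 − 325/47 = 98/47 ≥ 0, confirming Bessel's inequality. (The deficit equals ||v − Σ <v,e_j> e_j||^2, the squared distance from v to span{e_j}.)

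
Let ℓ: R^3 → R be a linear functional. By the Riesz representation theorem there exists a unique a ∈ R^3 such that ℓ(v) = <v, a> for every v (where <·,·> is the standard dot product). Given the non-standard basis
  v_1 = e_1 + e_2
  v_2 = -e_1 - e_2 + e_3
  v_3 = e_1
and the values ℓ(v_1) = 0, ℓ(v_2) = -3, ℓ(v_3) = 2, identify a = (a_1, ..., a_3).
a = (2, -2, -3)

Write a = (a_1, ..., a_3) in the standard basis. For each basis vector v_i, ℓ(v_i) = <v_i, a> is a linear equation in the a_j's. Collect the n equations into a matrix system V a = ℓ, where row i of V is v_i (expressed in the standard basis). Since V is invertible (lower-triangular with 1s on the diagonal, up to permutation), solve by back-substitution:
  V =
[[1, 1, 0],
 [-1, -1, 1],
 [1, 0, 0]]
  V a = (0, -3, 2)
Solving gives a = (2, -2, -3).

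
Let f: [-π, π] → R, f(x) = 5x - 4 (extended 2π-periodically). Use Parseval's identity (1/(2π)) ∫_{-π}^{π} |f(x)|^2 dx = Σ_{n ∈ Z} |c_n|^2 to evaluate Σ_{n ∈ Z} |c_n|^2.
Σ |c_n|^2 = 25π^2/3 + 16

Expand and integrate term by term over [-π, π]:
  ∫ (5x)^2 dx = 25·(2π^3/3); ∫ 2·5·(-4)·x dx = 0 (odd integrand); ∫ (-4)^2 dx = 16·2π.
So (1/(2π)) ∫_{-π}^{π} (5x - 4)^2 dx = 25π^2/3 + 16 = 25π^2/3 + 16.
Parseval ⇒ Σ |c_n|^2 = 25π^2/3 + 16.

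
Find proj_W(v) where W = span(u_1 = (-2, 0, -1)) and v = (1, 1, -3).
proj_W(v) = (-2/5, 0, -1/5)

Set up U = [u_1 | ... | u_1] ∈ R^(3×1). The projector onto W = col(U) is P = U (U^T U)^(-1) U^T.
Compute U^T U =
  [5],
and U^T v = (1).
Solve U^T U · c = U^T v for the coefficients: c = (1/5). The projection is proj_W(v) = U c.
Check: (v - proj_W(v)) · u_1 = 0  (should be 0).
Result: proj_W(v) = (-2/5, 0, -1/5).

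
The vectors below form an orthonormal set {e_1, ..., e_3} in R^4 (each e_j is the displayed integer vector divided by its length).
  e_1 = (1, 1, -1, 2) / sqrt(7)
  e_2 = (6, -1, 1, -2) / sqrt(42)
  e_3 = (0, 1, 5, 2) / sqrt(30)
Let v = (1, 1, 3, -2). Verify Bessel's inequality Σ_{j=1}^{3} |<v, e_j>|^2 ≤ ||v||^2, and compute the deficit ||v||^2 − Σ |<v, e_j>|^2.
Σ |<v, e_j>|^2 = 59/5; ||v||^2 = 15; deficit = 16/5

Write each e_j = u_j / sqrt(<u_j, u_j>) where u_j is the displayed integer vector. Then <v, e_j> = <v, u_j> / sqrt(<u_j, u_j>), so |<v, e_j>|^2 = <v, u_j>^2 / <u_j, u_j>.
Coefficients: <v, e_1> = -5/sqrt(7), <v, e_2> = 12/sqrt(42), <v, e_3> = 12/sqrt(30).
Square and sum: Σ |<v, e_j>|^2 = 59/5.
Compute ||v||^2 = v·v = 15.
Deficit = 15 − 59/5 = 16/5 ≥ 0, confirming Bessel's inequality. (The deficit equals ||v − Σ <v,e_j> e_j||^2, the squared distance from v to span{e_j}.)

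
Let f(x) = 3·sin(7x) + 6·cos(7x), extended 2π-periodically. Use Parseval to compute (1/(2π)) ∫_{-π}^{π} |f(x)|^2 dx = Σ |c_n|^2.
Σ |c_n|^2 = 45/2

Expand |f|^2 and use orthogonality of {sin(nx), cos(mx)} on [-π, π]:
  ∫_{-π}^{π} sin(nx)^2 dx = π, ∫ cos(mx)^2 dx = π, and cross terms integrate to 0.
So ∫_{-π}^{π} f(x)^2 dx = 3^2 · π + 6^2 · π = (9 + 36)π.
Divide by 2π: (9 + 36)/2 = 45/2.
By Parseval, this equals Σ |c_n|^2.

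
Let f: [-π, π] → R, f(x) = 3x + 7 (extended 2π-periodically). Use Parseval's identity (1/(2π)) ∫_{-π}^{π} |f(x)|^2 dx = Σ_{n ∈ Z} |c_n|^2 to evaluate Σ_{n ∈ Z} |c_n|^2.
Σ |c_n|^2 = 3π^2 + 49

Expand and integrate term by term over [-π, π]:
  ∫ (3x)^2 dx = 9·(2π^3/3); ∫ 2·3·(7)·x dx = 0 (odd integrand); ∫ 7^2 dx = 49·2π.
So (1/(2π)) ∫_{-π}^{π} (3x + 7)^2 dx = 9π^2/3 + 49 = 3π^2 + 49.
Parseval ⇒ Σ |c_n|^2 = 3π^2 + 49.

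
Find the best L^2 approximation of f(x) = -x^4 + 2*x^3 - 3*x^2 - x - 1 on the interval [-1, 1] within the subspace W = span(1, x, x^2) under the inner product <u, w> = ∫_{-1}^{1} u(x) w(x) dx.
g(x) = -27*x^2/7 + x/5 - 32/35

The best approximation g ∈ W is the orthogonal projection of f onto W. Writing g = a_0 + a_1 x + a_2 x^2, the coefficients solve the normal equations G · a = b where
  G_{ij} = <φ_i, φ_j> and b_i = <f, φ_i>, with φ_0 = 1, φ_1 = x, φ_2 = x^2.
G =
  [2, 0, 2/3]
  [0, 2/3, 0]
  [2/3, 0, 2/5],
b = (-22/5, 2/15, -226/105).
Solving gives a_0 = -32/35, a_1 = 1/5, a_2 = -27/7, so
  g(x) = -27*x^2/7 + x/5 - 32/35.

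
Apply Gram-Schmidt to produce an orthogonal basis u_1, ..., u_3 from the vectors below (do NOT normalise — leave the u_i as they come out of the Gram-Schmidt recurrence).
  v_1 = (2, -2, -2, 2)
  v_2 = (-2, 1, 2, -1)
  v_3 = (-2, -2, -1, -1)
Orthogonal basis:
  u_1 = (2, -2, -2, 2)
  u_2 = (-1/2, -1/2, 1/2, 1/2)
  u_3 = (-3/2, -3/2, -3/2, -3/2)

Apply the Gram-Schmidt recurrence
  u_1 = v_1
  u_i = v_i − Σ_{j<i} ((v_i · u_j) / (u_j · u_j)) · u_j.

Step by step this gives:
  u_1 = (2, -2, -2, 2)
  u_2 = (-1/2, -1/2, 1/2, 1/2)
  u_3 = (-3/2, -3/2, -3/2, -3/2)

Orthogonality check:
  u_2 · u_1 = 0 (should be 0)
  u_3 · u_1 = 0 (should be 0)
  u_3 · u_2 = 0 (should be 0)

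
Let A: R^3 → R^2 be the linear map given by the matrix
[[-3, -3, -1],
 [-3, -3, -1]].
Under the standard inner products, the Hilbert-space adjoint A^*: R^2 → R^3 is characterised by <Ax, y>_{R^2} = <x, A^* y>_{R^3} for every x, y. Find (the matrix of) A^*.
A^* = A^T =
[[-3, -3],
 [-3, -3],
 [-1, -1]]

For real matrices with standard dot products, the defining identity <Ax, y> = <x, A^* y> gives (Ax)^T y = x^T (A^*) y, i.e. x^T A^T y = x^T (A^*) y. Since this holds for all x, y, we must have A^* = A^T. Therefore
A^* =
[[-3, -3],
 [-3, -3],
 [-1, -1]].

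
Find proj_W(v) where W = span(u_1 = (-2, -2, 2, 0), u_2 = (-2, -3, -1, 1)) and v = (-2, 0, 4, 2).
proj_W(v) = (-46/29, -28/29, 100/29, -18/29)

Set up U = [u_1 | ... | u_2] ∈ R^(4×2). The projector onto W = col(U) is P = U (U^T U)^(-1) U^T.
Compute U^T U =
  [12, 8]
  [8, 15],
and U^T v = (12, 2).
Solve U^T U · c = U^T v for the coefficients: c = (41/29, -18/29). The projection is proj_W(v) = U c.
Check: (v - proj_W(v)) · u_1 = 0  (should be 0).
Check: (v - proj_W(v)) · u_2 = 0  (should be 0).
Result: proj_W(v) = (-46/29, -28/29, 100/29, -18/29).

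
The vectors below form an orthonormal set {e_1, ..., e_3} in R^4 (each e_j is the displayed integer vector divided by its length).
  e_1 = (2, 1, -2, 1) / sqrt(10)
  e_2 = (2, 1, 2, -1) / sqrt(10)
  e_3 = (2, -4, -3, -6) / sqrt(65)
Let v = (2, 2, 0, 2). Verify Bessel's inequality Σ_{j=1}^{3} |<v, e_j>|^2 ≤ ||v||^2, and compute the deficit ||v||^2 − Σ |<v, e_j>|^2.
Σ |<v, e_j>|^2 = 776/65; ||v||^2 = 12; deficit = 4/65

Write each e_j = u_j / sqrt(<u_j, u_j>) where u_j is the displayed integer vector. Then <v, e_j> = <v, u_j> / sqrt(<u_j, u_j>), so |<v, e_j>|^2 = <v, u_j>^2 / <u_j, u_j>.
Coefficients: <v, e_1> = 8/sqrt(10), <v, e_2> = 4/sqrt(10), <v, e_3> = -16/sqrt(65).
Square and sum: Σ |<v, e_j>|^2 = 776/65.
Compute ||v||^2 = v·v = 12.
Deficit = 12 − 776/65 = 4/65 ≥ 0, confirming Bessel's inequality. (The deficit equals ||v − Σ <v,e_j> e_j||^2, the squared distance from v to span{e_j}.)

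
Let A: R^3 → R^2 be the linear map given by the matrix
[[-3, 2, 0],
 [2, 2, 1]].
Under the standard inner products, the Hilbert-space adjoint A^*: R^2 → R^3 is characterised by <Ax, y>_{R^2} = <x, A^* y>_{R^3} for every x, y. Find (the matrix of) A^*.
A^* = A^T =
[[-3, 2],
 [2, 2],
 [0, 1]]

For real matrices with standard dot products, the defining identity <Ax, y> = <x, A^* y> gives (Ax)^T y = x^T (A^*) y, i.e. x^T A^T y = x^T (A^*) y. Since this holds for all x, y, we must have A^* = A^T. Therefore
A^* =
[[-3, 2],
 [2, 2],
 [0, 1]].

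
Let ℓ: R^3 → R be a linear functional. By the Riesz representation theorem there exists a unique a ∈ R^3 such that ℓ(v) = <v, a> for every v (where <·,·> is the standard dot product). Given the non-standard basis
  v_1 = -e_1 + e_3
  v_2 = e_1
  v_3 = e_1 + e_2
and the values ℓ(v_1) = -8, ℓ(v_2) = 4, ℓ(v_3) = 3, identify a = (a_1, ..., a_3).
a = (4, -1, -4)

Write a = (a_1, ..., a_3) in the standard basis. For each basis vector v_i, ℓ(v_i) = <v_i, a> is a linear equation in the a_j's. Collect the n equations into a matrix system V a = ℓ, where row i of V is v_i (expressed in the standard basis). Since V is invertible (lower-triangular with 1s on the diagonal, up to permutation), solve by back-substitution:
  V =
[[-1, 0, 1],
 [1, 0, 0],
 [1, 1, 0]]
  V a = (-8, 4, 3)
Solving gives a = (4, -1, -4).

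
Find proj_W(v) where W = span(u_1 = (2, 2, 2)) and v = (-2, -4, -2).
proj_W(v) = (-8/3, -8/3, -8/3)

Set up U = [u_1 | ... | u_1] ∈ R^(3×1). The projector onto W = col(U) is P = U (U^T U)^(-1) U^T.
Compute U^T U =
  [12],
and U^T v = (-16).
Solve U^T U · c = U^T v for the coefficients: c = (-4/3). The projection is proj_W(v) = U c.
Check: (v - proj_W(v)) · u_1 = 0  (should be 0).
Result: proj_W(v) = (-8/3, -8/3, -8/3).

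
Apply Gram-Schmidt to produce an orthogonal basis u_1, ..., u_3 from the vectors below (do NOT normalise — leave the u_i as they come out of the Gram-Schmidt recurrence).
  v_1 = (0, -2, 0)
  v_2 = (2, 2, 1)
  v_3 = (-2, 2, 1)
Orthogonal basis:
  u_1 = (0, -2, 0)
  u_2 = (2, 0, 1)
  u_3 = (-4/5, 0, 8/5)

Apply the Gram-Schmidt recurrence
  u_1 = v_1
  u_i = v_i − Σ_{j<i} ((v_i · u_j) / (u_j · u_j)) · u_j.

Step by step this gives:
  u_1 = (0, -2, 0)
  u_2 = (2, 0, 1)
  u_3 = (-4/5, 0, 8/5)

Orthogonality check:
  u_2 · u_1 = 0 (should be 0)
  u_3 · u_1 = 0 (should be 0)
  u_3 · u_2 = 0 (should be 0)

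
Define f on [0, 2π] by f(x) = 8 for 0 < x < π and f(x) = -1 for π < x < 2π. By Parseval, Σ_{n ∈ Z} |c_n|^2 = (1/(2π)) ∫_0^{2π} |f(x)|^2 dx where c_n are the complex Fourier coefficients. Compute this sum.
Σ |c_n|^2 = 65/2

Parseval equates the L^2 energy of f (normalised by 1/(2π)) with the ℓ^2 sum of its Fourier coefficients: (1/(2π)) ∫_0^{2π} |f|^2 = Σ |c_n|^2.
Compute the left side: (1/(2π)) [∫_0^π 8^2 dx + ∫_π^{2π} (-1)^2 dx] = (1/(2π)) · (64π + 1π) = (64 + 1)/2 = 65/2.
So Σ_{n ∈ Z} |c_n|^2 = 65/2.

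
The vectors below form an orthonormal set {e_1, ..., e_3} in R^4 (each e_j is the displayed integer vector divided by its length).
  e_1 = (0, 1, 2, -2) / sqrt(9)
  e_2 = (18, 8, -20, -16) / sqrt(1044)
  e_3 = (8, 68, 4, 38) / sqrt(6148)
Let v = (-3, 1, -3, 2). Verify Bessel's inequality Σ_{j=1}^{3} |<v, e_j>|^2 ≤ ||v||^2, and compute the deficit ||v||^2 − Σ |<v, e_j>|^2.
Σ |<v, e_j>|^2 = 594/53; ||v||^2 = 23; deficit = 625/53

Write each e_j = u_j / sqrt(<u_j, u_j>) where u_j is the displayed integer vector. Then <v, e_j> = <v, u_j> / sqrt(<u_j, u_j>), so |<v, e_j>|^2 = <v, u_j>^2 / <u_j, u_j>.
Coefficients: <v, e_1> = -9/sqrt(9), <v, e_2> = -18/sqrt(1044), <v, e_3> = 108/sqrt(6148).
Square and sum: Σ |<v, e_j>|^2 = 594/53.
Compute ||v||^2 = v·v = 23.
Deficit = 23 − 594/53 = 625/53 ≥ 0, confirming Bessel's inequality. (The deficit equals ||v − Σ <v,e_j> e_j||^2, the squared distance from v to span{e_j}.)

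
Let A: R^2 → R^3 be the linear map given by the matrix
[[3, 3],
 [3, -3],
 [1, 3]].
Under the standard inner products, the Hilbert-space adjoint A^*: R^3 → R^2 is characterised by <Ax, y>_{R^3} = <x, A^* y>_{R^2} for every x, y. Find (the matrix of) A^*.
A^* = A^T =
[[3, 3, 1],
 [3, -3, 3]]

For real matrices with standard dot products, the defining identity <Ax, y> = <x, A^* y> gives (Ax)^T y = x^T (A^*) y, i.e. x^T A^T y = x^T (A^*) y. Since this holds for all x, y, we must have A^* = A^T. Therefore
A^* =
[[3, 3, 1],
 [3, -3, 3]].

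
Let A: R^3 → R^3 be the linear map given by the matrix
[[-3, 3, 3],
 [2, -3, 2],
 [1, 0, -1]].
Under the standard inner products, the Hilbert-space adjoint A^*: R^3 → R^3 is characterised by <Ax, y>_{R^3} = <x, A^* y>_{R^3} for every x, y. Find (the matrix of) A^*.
A^* = A^T =
[[-3, 2, 1],
 [3, -3, 0],
 [3, 2, -1]]

For real matrices with standard dot products, the defining identity <Ax, y> = <x, A^* y> gives (Ax)^T y = x^T (A^*) y, i.e. x^T A^T y = x^T (A^*) y. Since this holds for all x, y, we must have A^* = A^T. Therefore
A^* =
[[-3, 2, 1],
 [3, -3, 0],
 [3, 2, -1]].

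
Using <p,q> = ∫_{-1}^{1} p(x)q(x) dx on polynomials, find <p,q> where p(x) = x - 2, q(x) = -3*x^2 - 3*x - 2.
<p,q> = 10

Expand the product: p(x)·q(x) = -3*x^3 + 3*x^2 + 4*x + 4.
∫_{-1}^{1} of each monomial x^k gives [2/(k+1) if k even, 0 if k odd]. Integrating term-by-term (or equivalently evaluating the antiderivative F(x) = -3*x^4/4 + x^3 + 2*x^2 + 4*x at the endpoints):
  F(1) − F(−1) = 25/4 − (-15/4) = 10.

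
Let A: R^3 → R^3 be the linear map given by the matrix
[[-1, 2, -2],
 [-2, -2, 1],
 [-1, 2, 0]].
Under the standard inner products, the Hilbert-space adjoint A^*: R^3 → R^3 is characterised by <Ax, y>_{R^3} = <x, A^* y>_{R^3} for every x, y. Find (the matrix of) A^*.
A^* = A^T =
[[-1, -2, -1],
 [2, -2, 2],
 [-2, 1, 0]]

For real matrices with standard dot products, the defining identity <Ax, y> = <x, A^* y> gives (Ax)^T y = x^T (A^*) y, i.e. x^T A^T y = x^T (A^*) y. Since this holds for all x, y, we must have A^* = A^T. Therefore
A^* =
[[-1, -2, -1],
 [2, -2, 2],
 [-2, 1, 0]].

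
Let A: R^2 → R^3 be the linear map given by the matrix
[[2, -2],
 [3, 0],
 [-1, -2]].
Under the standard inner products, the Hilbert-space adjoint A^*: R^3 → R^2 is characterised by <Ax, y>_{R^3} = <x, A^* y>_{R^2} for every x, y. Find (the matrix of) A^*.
A^* = A^T =
[[2, 3, -1],
 [-2, 0, -2]]

For real matrices with standard dot products, the defining identity <Ax, y> = <x, A^* y> gives (Ax)^T y = x^T (A^*) y, i.e. x^T A^T y = x^T (A^*) y. Since this holds for all x, y, we must have A^* = A^T. Therefore
A^* =
[[2, 3, -1],
 [-2, 0, -2]].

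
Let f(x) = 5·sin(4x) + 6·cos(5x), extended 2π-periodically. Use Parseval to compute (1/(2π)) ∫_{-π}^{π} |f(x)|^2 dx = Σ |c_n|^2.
Σ |c_n|^2 = 61/2

Expand |f|^2 and use orthogonality of {sin(nx), cos(mx)} on [-π, π]:
  ∫_{-π}^{π} sin(nx)^2 dx = π, ∫ cos(mx)^2 dx = π, and cross terms integrate to 0.
So ∫_{-π}^{π} f(x)^2 dx = 5^2 · π + 6^2 · π = (25 + 36)π.
Divide by 2π: (25 + 36)/2 = 61/2.
By Parseval, this equals Σ |c_n|^2.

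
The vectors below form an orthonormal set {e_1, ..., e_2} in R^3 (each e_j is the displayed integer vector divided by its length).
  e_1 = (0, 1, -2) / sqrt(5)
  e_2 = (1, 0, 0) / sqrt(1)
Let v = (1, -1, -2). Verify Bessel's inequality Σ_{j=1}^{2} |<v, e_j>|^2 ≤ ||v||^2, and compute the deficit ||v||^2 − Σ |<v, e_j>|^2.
Σ |<v, e_j>|^2 = 14/5; ||v||^2 = 6; deficit = 16/5

Write each e_j = u_j / sqrt(<u_j, u_j>) where u_j is the displayed integer vector. Then <v, e_j> = <v, u_j> / sqrt(<u_j, u_j>), so |<v, e_j>|^2 = <v, u_j>^2 / <u_j, u_j>.
Coefficients: <v, e_1> = 3/sqrt(5), <v, e_2> = 1/sqrt(1).
Square and sum: Σ |<v, e_j>|^2 = 14/5.
Compute ||v||^2 = v·v = 6.
Deficit = 6 − 14/5 = 16/5 ≥ 0, confirming Bessel's inequality. (The deficit equals ||v − Σ <v,e_j> e_j||^2, the squared distance from v to span{e_j}.)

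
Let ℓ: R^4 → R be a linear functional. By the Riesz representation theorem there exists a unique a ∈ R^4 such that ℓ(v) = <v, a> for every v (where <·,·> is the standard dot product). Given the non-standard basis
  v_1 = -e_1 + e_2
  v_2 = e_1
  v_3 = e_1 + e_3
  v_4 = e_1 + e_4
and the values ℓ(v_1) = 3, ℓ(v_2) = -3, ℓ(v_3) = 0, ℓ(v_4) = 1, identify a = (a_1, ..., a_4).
a = (-3, 0, 3, 4)

Write a = (a_1, ..., a_4) in the standard basis. For each basis vector v_i, ℓ(v_i) = <v_i, a> is a linear equation in the a_j's. Collect the n equations into a matrix system V a = ℓ, where row i of V is v_i (expressed in the standard basis). Since V is invertible (lower-triangular with 1s on the diagonal, up to permutation), solve by back-substitution:
  V =
[[-1, 1, 0, 0],
 [1, 0, 0, 0],
 [1, 0, 1, 0],
 [1, 0, 0, 1]]
  V a = (3, -3, 0, 1)
Solving gives a = (-3, 0, 3, 4).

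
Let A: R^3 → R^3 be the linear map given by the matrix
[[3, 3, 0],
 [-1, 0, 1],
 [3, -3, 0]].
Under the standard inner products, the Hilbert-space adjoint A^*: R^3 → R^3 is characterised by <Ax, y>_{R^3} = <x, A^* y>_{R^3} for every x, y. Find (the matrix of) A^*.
A^* = A^T =
[[3, -1, 3],
 [3, 0, -3],
 [0, 1, 0]]

For real matrices with standard dot products, the defining identity <Ax, y> = <x, A^* y> gives (Ax)^T y = x^T (A^*) y, i.e. x^T A^T y = x^T (A^*) y. Since this holds for all x, y, we must have A^* = A^T. Therefore
A^* =
[[3, -1, 3],
 [3, 0, -3],
 [0, 1, 0]].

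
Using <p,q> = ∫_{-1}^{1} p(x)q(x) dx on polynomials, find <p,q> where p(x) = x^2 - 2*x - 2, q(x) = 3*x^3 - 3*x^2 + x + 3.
<p,q> = -164/15

Expand the product: p(x)·q(x) = 3*x^5 - 9*x^4 + x^3 + 7*x^2 - 8*x - 6.
∫_{-1}^{1} of each monomial x^k gives [2/(k+1) if k even, 0 if k odd]. Integrating term-by-term (or equivalently evaluating the antiderivative F(x) = x^6/2 - 9*x^5/5 + x^4/4 + 7*x^3/3 - 4*x^2 - 6*x at the endpoints):
  F(1) − F(−1) = -523/60 − (133/60) = -164/15.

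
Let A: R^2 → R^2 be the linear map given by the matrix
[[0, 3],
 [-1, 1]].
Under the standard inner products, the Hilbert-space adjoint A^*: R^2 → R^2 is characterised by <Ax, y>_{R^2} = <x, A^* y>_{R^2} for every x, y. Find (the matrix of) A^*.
A^* = A^T =
[[0, -1],
 [3, 1]]

For real matrices with standard dot products, the defining identity <Ax, y> = <x, A^* y> gives (Ax)^T y = x^T (A^*) y, i.e. x^T A^T y = x^T (A^*) y. Since this holds for all x, y, we must have A^* = A^T. Therefore
A^* =
[[0, -1],
 [3, 1]].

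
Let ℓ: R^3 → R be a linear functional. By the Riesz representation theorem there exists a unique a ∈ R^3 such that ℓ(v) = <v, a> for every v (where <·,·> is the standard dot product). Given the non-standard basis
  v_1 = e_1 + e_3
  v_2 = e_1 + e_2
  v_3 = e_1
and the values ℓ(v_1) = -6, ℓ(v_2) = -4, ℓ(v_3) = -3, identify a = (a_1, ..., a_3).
a = (-3, -1, -3)

Write a = (a_1, ..., a_3) in the standard basis. For each basis vector v_i, ℓ(v_i) = <v_i, a> is a linear equation in the a_j's. Collect the n equations into a matrix system V a = ℓ, where row i of V is v_i (expressed in the standard basis). Since V is invertible (lower-triangular with 1s on the diagonal, up to permutation), solve by back-substitution:
  V =
[[1, 0, 1],
 [1, 1, 0],
 [1, 0, 0]]
  V a = (-6, -4, -3)
Solving gives a = (-3, -1, -3).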